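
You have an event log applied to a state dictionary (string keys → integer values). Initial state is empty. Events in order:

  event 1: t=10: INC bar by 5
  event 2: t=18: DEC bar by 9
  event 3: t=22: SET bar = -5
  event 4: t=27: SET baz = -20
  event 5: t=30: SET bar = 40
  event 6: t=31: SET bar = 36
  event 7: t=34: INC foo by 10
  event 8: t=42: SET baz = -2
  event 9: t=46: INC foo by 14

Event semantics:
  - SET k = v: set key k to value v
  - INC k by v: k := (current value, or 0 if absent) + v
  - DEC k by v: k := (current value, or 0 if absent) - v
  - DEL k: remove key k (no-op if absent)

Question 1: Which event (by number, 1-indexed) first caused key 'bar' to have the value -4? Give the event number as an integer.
Looking for first event where bar becomes -4:
  event 1: bar = 5
  event 2: bar 5 -> -4  <-- first match

Answer: 2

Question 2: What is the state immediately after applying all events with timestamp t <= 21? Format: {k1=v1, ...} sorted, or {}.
Answer: {bar=-4}

Derivation:
Apply events with t <= 21 (2 events):
  after event 1 (t=10: INC bar by 5): {bar=5}
  after event 2 (t=18: DEC bar by 9): {bar=-4}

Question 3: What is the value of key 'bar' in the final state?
Track key 'bar' through all 9 events:
  event 1 (t=10: INC bar by 5): bar (absent) -> 5
  event 2 (t=18: DEC bar by 9): bar 5 -> -4
  event 3 (t=22: SET bar = -5): bar -4 -> -5
  event 4 (t=27: SET baz = -20): bar unchanged
  event 5 (t=30: SET bar = 40): bar -5 -> 40
  event 6 (t=31: SET bar = 36): bar 40 -> 36
  event 7 (t=34: INC foo by 10): bar unchanged
  event 8 (t=42: SET baz = -2): bar unchanged
  event 9 (t=46: INC foo by 14): bar unchanged
Final: bar = 36

Answer: 36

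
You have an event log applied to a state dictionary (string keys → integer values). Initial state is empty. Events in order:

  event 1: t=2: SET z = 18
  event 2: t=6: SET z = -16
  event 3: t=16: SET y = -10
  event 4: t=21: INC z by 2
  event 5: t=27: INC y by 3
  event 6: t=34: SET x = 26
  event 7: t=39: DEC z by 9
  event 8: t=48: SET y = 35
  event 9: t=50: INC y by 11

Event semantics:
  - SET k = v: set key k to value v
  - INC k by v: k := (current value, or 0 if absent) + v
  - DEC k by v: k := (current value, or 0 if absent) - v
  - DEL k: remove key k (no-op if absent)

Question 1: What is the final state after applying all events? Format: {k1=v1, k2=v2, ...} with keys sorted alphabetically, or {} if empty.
  after event 1 (t=2: SET z = 18): {z=18}
  after event 2 (t=6: SET z = -16): {z=-16}
  after event 3 (t=16: SET y = -10): {y=-10, z=-16}
  after event 4 (t=21: INC z by 2): {y=-10, z=-14}
  after event 5 (t=27: INC y by 3): {y=-7, z=-14}
  after event 6 (t=34: SET x = 26): {x=26, y=-7, z=-14}
  after event 7 (t=39: DEC z by 9): {x=26, y=-7, z=-23}
  after event 8 (t=48: SET y = 35): {x=26, y=35, z=-23}
  after event 9 (t=50: INC y by 11): {x=26, y=46, z=-23}

Answer: {x=26, y=46, z=-23}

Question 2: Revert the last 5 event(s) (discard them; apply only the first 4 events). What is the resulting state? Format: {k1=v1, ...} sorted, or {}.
Keep first 4 events (discard last 5):
  after event 1 (t=2: SET z = 18): {z=18}
  after event 2 (t=6: SET z = -16): {z=-16}
  after event 3 (t=16: SET y = -10): {y=-10, z=-16}
  after event 4 (t=21: INC z by 2): {y=-10, z=-14}

Answer: {y=-10, z=-14}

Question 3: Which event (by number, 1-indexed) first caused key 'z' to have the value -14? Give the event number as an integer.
Looking for first event where z becomes -14:
  event 1: z = 18
  event 2: z = -16
  event 3: z = -16
  event 4: z -16 -> -14  <-- first match

Answer: 4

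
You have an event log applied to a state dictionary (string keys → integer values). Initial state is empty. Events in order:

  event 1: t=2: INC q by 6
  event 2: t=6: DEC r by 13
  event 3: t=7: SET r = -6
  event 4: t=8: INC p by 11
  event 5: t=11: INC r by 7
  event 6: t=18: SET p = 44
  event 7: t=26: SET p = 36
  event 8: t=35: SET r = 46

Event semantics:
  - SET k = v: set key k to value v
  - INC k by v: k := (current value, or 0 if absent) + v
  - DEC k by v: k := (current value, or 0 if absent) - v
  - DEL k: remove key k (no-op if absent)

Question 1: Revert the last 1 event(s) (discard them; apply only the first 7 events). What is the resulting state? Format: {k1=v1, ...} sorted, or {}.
Keep first 7 events (discard last 1):
  after event 1 (t=2: INC q by 6): {q=6}
  after event 2 (t=6: DEC r by 13): {q=6, r=-13}
  after event 3 (t=7: SET r = -6): {q=6, r=-6}
  after event 4 (t=8: INC p by 11): {p=11, q=6, r=-6}
  after event 5 (t=11: INC r by 7): {p=11, q=6, r=1}
  after event 6 (t=18: SET p = 44): {p=44, q=6, r=1}
  after event 7 (t=26: SET p = 36): {p=36, q=6, r=1}

Answer: {p=36, q=6, r=1}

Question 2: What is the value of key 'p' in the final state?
Answer: 36

Derivation:
Track key 'p' through all 8 events:
  event 1 (t=2: INC q by 6): p unchanged
  event 2 (t=6: DEC r by 13): p unchanged
  event 3 (t=7: SET r = -6): p unchanged
  event 4 (t=8: INC p by 11): p (absent) -> 11
  event 5 (t=11: INC r by 7): p unchanged
  event 6 (t=18: SET p = 44): p 11 -> 44
  event 7 (t=26: SET p = 36): p 44 -> 36
  event 8 (t=35: SET r = 46): p unchanged
Final: p = 36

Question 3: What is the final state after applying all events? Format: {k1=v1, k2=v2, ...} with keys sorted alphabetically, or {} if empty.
Answer: {p=36, q=6, r=46}

Derivation:
  after event 1 (t=2: INC q by 6): {q=6}
  after event 2 (t=6: DEC r by 13): {q=6, r=-13}
  after event 3 (t=7: SET r = -6): {q=6, r=-6}
  after event 4 (t=8: INC p by 11): {p=11, q=6, r=-6}
  after event 5 (t=11: INC r by 7): {p=11, q=6, r=1}
  after event 6 (t=18: SET p = 44): {p=44, q=6, r=1}
  after event 7 (t=26: SET p = 36): {p=36, q=6, r=1}
  after event 8 (t=35: SET r = 46): {p=36, q=6, r=46}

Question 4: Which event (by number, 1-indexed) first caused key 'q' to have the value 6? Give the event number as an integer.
Answer: 1

Derivation:
Looking for first event where q becomes 6:
  event 1: q (absent) -> 6  <-- first match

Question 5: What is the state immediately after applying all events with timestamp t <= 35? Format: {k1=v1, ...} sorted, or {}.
Apply events with t <= 35 (8 events):
  after event 1 (t=2: INC q by 6): {q=6}
  after event 2 (t=6: DEC r by 13): {q=6, r=-13}
  after event 3 (t=7: SET r = -6): {q=6, r=-6}
  after event 4 (t=8: INC p by 11): {p=11, q=6, r=-6}
  after event 5 (t=11: INC r by 7): {p=11, q=6, r=1}
  after event 6 (t=18: SET p = 44): {p=44, q=6, r=1}
  after event 7 (t=26: SET p = 36): {p=36, q=6, r=1}
  after event 8 (t=35: SET r = 46): {p=36, q=6, r=46}

Answer: {p=36, q=6, r=46}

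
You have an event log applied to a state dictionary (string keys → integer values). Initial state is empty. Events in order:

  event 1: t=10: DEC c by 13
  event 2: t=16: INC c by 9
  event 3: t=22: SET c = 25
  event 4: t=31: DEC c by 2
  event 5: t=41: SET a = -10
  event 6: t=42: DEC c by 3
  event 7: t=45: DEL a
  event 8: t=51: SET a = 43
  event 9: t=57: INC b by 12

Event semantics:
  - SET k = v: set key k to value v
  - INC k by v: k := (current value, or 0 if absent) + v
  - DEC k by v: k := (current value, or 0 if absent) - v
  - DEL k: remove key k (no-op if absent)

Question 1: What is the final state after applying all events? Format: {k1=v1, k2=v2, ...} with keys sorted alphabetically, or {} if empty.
  after event 1 (t=10: DEC c by 13): {c=-13}
  after event 2 (t=16: INC c by 9): {c=-4}
  after event 3 (t=22: SET c = 25): {c=25}
  after event 4 (t=31: DEC c by 2): {c=23}
  after event 5 (t=41: SET a = -10): {a=-10, c=23}
  after event 6 (t=42: DEC c by 3): {a=-10, c=20}
  after event 7 (t=45: DEL a): {c=20}
  after event 8 (t=51: SET a = 43): {a=43, c=20}
  after event 9 (t=57: INC b by 12): {a=43, b=12, c=20}

Answer: {a=43, b=12, c=20}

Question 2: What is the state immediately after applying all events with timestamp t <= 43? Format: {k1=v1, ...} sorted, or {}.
Answer: {a=-10, c=20}

Derivation:
Apply events with t <= 43 (6 events):
  after event 1 (t=10: DEC c by 13): {c=-13}
  after event 2 (t=16: INC c by 9): {c=-4}
  after event 3 (t=22: SET c = 25): {c=25}
  after event 4 (t=31: DEC c by 2): {c=23}
  after event 5 (t=41: SET a = -10): {a=-10, c=23}
  after event 6 (t=42: DEC c by 3): {a=-10, c=20}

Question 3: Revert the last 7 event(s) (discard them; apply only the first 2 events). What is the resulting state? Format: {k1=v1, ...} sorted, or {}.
Keep first 2 events (discard last 7):
  after event 1 (t=10: DEC c by 13): {c=-13}
  after event 2 (t=16: INC c by 9): {c=-4}

Answer: {c=-4}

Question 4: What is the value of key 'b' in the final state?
Answer: 12

Derivation:
Track key 'b' through all 9 events:
  event 1 (t=10: DEC c by 13): b unchanged
  event 2 (t=16: INC c by 9): b unchanged
  event 3 (t=22: SET c = 25): b unchanged
  event 4 (t=31: DEC c by 2): b unchanged
  event 5 (t=41: SET a = -10): b unchanged
  event 6 (t=42: DEC c by 3): b unchanged
  event 7 (t=45: DEL a): b unchanged
  event 8 (t=51: SET a = 43): b unchanged
  event 9 (t=57: INC b by 12): b (absent) -> 12
Final: b = 12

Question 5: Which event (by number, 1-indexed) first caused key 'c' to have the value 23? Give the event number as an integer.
Looking for first event where c becomes 23:
  event 1: c = -13
  event 2: c = -4
  event 3: c = 25
  event 4: c 25 -> 23  <-- first match

Answer: 4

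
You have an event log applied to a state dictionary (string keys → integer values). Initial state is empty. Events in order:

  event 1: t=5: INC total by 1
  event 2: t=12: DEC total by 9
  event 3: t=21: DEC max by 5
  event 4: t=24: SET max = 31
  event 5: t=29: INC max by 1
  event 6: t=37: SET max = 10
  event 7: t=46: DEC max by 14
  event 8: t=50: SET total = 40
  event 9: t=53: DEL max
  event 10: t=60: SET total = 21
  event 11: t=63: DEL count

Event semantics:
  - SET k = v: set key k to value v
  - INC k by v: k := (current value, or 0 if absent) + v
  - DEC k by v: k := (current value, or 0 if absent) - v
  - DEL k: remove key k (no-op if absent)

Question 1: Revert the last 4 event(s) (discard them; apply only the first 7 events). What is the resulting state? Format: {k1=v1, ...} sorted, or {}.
Keep first 7 events (discard last 4):
  after event 1 (t=5: INC total by 1): {total=1}
  after event 2 (t=12: DEC total by 9): {total=-8}
  after event 3 (t=21: DEC max by 5): {max=-5, total=-8}
  after event 4 (t=24: SET max = 31): {max=31, total=-8}
  after event 5 (t=29: INC max by 1): {max=32, total=-8}
  after event 6 (t=37: SET max = 10): {max=10, total=-8}
  after event 7 (t=46: DEC max by 14): {max=-4, total=-8}

Answer: {max=-4, total=-8}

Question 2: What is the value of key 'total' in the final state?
Answer: 21

Derivation:
Track key 'total' through all 11 events:
  event 1 (t=5: INC total by 1): total (absent) -> 1
  event 2 (t=12: DEC total by 9): total 1 -> -8
  event 3 (t=21: DEC max by 5): total unchanged
  event 4 (t=24: SET max = 31): total unchanged
  event 5 (t=29: INC max by 1): total unchanged
  event 6 (t=37: SET max = 10): total unchanged
  event 7 (t=46: DEC max by 14): total unchanged
  event 8 (t=50: SET total = 40): total -8 -> 40
  event 9 (t=53: DEL max): total unchanged
  event 10 (t=60: SET total = 21): total 40 -> 21
  event 11 (t=63: DEL count): total unchanged
Final: total = 21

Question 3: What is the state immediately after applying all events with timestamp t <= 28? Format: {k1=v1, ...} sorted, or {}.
Answer: {max=31, total=-8}

Derivation:
Apply events with t <= 28 (4 events):
  after event 1 (t=5: INC total by 1): {total=1}
  after event 2 (t=12: DEC total by 9): {total=-8}
  after event 3 (t=21: DEC max by 5): {max=-5, total=-8}
  after event 4 (t=24: SET max = 31): {max=31, total=-8}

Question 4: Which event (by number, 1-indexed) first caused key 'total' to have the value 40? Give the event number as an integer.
Looking for first event where total becomes 40:
  event 1: total = 1
  event 2: total = -8
  event 3: total = -8
  event 4: total = -8
  event 5: total = -8
  event 6: total = -8
  event 7: total = -8
  event 8: total -8 -> 40  <-- first match

Answer: 8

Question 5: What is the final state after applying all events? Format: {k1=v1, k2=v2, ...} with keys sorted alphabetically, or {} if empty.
Answer: {total=21}

Derivation:
  after event 1 (t=5: INC total by 1): {total=1}
  after event 2 (t=12: DEC total by 9): {total=-8}
  after event 3 (t=21: DEC max by 5): {max=-5, total=-8}
  after event 4 (t=24: SET max = 31): {max=31, total=-8}
  after event 5 (t=29: INC max by 1): {max=32, total=-8}
  after event 6 (t=37: SET max = 10): {max=10, total=-8}
  after event 7 (t=46: DEC max by 14): {max=-4, total=-8}
  after event 8 (t=50: SET total = 40): {max=-4, total=40}
  after event 9 (t=53: DEL max): {total=40}
  after event 10 (t=60: SET total = 21): {total=21}
  after event 11 (t=63: DEL count): {total=21}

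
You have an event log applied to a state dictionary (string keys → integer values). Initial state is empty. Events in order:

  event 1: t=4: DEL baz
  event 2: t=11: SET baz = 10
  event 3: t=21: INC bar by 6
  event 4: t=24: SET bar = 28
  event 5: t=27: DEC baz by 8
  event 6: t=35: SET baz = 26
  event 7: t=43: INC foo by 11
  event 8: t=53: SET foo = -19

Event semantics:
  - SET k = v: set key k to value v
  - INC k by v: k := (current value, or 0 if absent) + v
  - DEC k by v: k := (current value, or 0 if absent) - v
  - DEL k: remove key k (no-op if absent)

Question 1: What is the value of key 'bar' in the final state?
Answer: 28

Derivation:
Track key 'bar' through all 8 events:
  event 1 (t=4: DEL baz): bar unchanged
  event 2 (t=11: SET baz = 10): bar unchanged
  event 3 (t=21: INC bar by 6): bar (absent) -> 6
  event 4 (t=24: SET bar = 28): bar 6 -> 28
  event 5 (t=27: DEC baz by 8): bar unchanged
  event 6 (t=35: SET baz = 26): bar unchanged
  event 7 (t=43: INC foo by 11): bar unchanged
  event 8 (t=53: SET foo = -19): bar unchanged
Final: bar = 28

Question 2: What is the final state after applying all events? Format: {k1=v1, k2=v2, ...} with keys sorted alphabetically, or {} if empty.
Answer: {bar=28, baz=26, foo=-19}

Derivation:
  after event 1 (t=4: DEL baz): {}
  after event 2 (t=11: SET baz = 10): {baz=10}
  after event 3 (t=21: INC bar by 6): {bar=6, baz=10}
  after event 4 (t=24: SET bar = 28): {bar=28, baz=10}
  after event 5 (t=27: DEC baz by 8): {bar=28, baz=2}
  after event 6 (t=35: SET baz = 26): {bar=28, baz=26}
  after event 7 (t=43: INC foo by 11): {bar=28, baz=26, foo=11}
  after event 8 (t=53: SET foo = -19): {bar=28, baz=26, foo=-19}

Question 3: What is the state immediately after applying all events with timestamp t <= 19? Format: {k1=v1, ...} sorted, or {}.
Answer: {baz=10}

Derivation:
Apply events with t <= 19 (2 events):
  after event 1 (t=4: DEL baz): {}
  after event 2 (t=11: SET baz = 10): {baz=10}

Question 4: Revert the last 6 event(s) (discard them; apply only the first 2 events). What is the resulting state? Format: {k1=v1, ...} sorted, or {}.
Keep first 2 events (discard last 6):
  after event 1 (t=4: DEL baz): {}
  after event 2 (t=11: SET baz = 10): {baz=10}

Answer: {baz=10}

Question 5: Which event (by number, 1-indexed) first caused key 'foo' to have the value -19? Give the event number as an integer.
Answer: 8

Derivation:
Looking for first event where foo becomes -19:
  event 7: foo = 11
  event 8: foo 11 -> -19  <-- first match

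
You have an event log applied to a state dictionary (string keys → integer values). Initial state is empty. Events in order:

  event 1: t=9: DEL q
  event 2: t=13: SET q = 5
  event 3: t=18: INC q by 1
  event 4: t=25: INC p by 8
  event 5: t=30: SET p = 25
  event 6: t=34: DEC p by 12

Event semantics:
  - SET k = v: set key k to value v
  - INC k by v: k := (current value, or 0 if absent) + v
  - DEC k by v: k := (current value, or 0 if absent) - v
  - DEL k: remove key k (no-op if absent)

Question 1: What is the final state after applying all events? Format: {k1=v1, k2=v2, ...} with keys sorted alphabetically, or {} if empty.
  after event 1 (t=9: DEL q): {}
  after event 2 (t=13: SET q = 5): {q=5}
  after event 3 (t=18: INC q by 1): {q=6}
  after event 4 (t=25: INC p by 8): {p=8, q=6}
  after event 5 (t=30: SET p = 25): {p=25, q=6}
  after event 6 (t=34: DEC p by 12): {p=13, q=6}

Answer: {p=13, q=6}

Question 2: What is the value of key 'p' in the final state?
Answer: 13

Derivation:
Track key 'p' through all 6 events:
  event 1 (t=9: DEL q): p unchanged
  event 2 (t=13: SET q = 5): p unchanged
  event 3 (t=18: INC q by 1): p unchanged
  event 4 (t=25: INC p by 8): p (absent) -> 8
  event 5 (t=30: SET p = 25): p 8 -> 25
  event 6 (t=34: DEC p by 12): p 25 -> 13
Final: p = 13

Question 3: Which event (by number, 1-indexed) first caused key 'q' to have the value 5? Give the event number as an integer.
Looking for first event where q becomes 5:
  event 2: q (absent) -> 5  <-- first match

Answer: 2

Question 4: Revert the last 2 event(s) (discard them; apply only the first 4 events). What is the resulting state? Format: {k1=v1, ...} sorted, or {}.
Answer: {p=8, q=6}

Derivation:
Keep first 4 events (discard last 2):
  after event 1 (t=9: DEL q): {}
  after event 2 (t=13: SET q = 5): {q=5}
  after event 3 (t=18: INC q by 1): {q=6}
  after event 4 (t=25: INC p by 8): {p=8, q=6}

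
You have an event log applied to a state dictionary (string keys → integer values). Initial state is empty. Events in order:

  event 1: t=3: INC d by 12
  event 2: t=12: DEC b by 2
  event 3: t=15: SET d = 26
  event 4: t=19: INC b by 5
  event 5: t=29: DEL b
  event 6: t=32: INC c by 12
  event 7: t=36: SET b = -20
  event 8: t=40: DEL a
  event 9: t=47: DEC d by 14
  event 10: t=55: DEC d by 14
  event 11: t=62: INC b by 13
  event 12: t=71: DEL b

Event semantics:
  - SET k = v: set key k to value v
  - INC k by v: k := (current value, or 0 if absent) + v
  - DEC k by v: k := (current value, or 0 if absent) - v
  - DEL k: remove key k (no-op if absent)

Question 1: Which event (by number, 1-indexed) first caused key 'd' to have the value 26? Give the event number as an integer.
Looking for first event where d becomes 26:
  event 1: d = 12
  event 2: d = 12
  event 3: d 12 -> 26  <-- first match

Answer: 3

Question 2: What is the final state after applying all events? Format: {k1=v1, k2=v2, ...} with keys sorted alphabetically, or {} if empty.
  after event 1 (t=3: INC d by 12): {d=12}
  after event 2 (t=12: DEC b by 2): {b=-2, d=12}
  after event 3 (t=15: SET d = 26): {b=-2, d=26}
  after event 4 (t=19: INC b by 5): {b=3, d=26}
  after event 5 (t=29: DEL b): {d=26}
  after event 6 (t=32: INC c by 12): {c=12, d=26}
  after event 7 (t=36: SET b = -20): {b=-20, c=12, d=26}
  after event 8 (t=40: DEL a): {b=-20, c=12, d=26}
  after event 9 (t=47: DEC d by 14): {b=-20, c=12, d=12}
  after event 10 (t=55: DEC d by 14): {b=-20, c=12, d=-2}
  after event 11 (t=62: INC b by 13): {b=-7, c=12, d=-2}
  after event 12 (t=71: DEL b): {c=12, d=-2}

Answer: {c=12, d=-2}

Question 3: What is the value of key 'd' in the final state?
Answer: -2

Derivation:
Track key 'd' through all 12 events:
  event 1 (t=3: INC d by 12): d (absent) -> 12
  event 2 (t=12: DEC b by 2): d unchanged
  event 3 (t=15: SET d = 26): d 12 -> 26
  event 4 (t=19: INC b by 5): d unchanged
  event 5 (t=29: DEL b): d unchanged
  event 6 (t=32: INC c by 12): d unchanged
  event 7 (t=36: SET b = -20): d unchanged
  event 8 (t=40: DEL a): d unchanged
  event 9 (t=47: DEC d by 14): d 26 -> 12
  event 10 (t=55: DEC d by 14): d 12 -> -2
  event 11 (t=62: INC b by 13): d unchanged
  event 12 (t=71: DEL b): d unchanged
Final: d = -2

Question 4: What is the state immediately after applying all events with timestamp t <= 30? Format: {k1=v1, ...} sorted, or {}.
Answer: {d=26}

Derivation:
Apply events with t <= 30 (5 events):
  after event 1 (t=3: INC d by 12): {d=12}
  after event 2 (t=12: DEC b by 2): {b=-2, d=12}
  after event 3 (t=15: SET d = 26): {b=-2, d=26}
  after event 4 (t=19: INC b by 5): {b=3, d=26}
  after event 5 (t=29: DEL b): {d=26}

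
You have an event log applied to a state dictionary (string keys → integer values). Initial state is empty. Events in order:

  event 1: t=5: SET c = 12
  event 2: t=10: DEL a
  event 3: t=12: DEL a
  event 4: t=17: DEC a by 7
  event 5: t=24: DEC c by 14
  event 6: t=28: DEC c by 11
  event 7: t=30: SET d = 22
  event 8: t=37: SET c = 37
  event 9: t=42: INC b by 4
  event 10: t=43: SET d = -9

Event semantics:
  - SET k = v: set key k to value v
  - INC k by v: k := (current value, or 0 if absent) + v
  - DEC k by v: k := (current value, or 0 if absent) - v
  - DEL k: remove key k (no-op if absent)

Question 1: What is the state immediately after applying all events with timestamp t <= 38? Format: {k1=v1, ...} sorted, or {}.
Apply events with t <= 38 (8 events):
  after event 1 (t=5: SET c = 12): {c=12}
  after event 2 (t=10: DEL a): {c=12}
  after event 3 (t=12: DEL a): {c=12}
  after event 4 (t=17: DEC a by 7): {a=-7, c=12}
  after event 5 (t=24: DEC c by 14): {a=-7, c=-2}
  after event 6 (t=28: DEC c by 11): {a=-7, c=-13}
  after event 7 (t=30: SET d = 22): {a=-7, c=-13, d=22}
  after event 8 (t=37: SET c = 37): {a=-7, c=37, d=22}

Answer: {a=-7, c=37, d=22}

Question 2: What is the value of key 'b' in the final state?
Track key 'b' through all 10 events:
  event 1 (t=5: SET c = 12): b unchanged
  event 2 (t=10: DEL a): b unchanged
  event 3 (t=12: DEL a): b unchanged
  event 4 (t=17: DEC a by 7): b unchanged
  event 5 (t=24: DEC c by 14): b unchanged
  event 6 (t=28: DEC c by 11): b unchanged
  event 7 (t=30: SET d = 22): b unchanged
  event 8 (t=37: SET c = 37): b unchanged
  event 9 (t=42: INC b by 4): b (absent) -> 4
  event 10 (t=43: SET d = -9): b unchanged
Final: b = 4

Answer: 4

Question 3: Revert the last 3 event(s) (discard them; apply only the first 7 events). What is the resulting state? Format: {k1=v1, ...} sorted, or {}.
Keep first 7 events (discard last 3):
  after event 1 (t=5: SET c = 12): {c=12}
  after event 2 (t=10: DEL a): {c=12}
  after event 3 (t=12: DEL a): {c=12}
  after event 4 (t=17: DEC a by 7): {a=-7, c=12}
  after event 5 (t=24: DEC c by 14): {a=-7, c=-2}
  after event 6 (t=28: DEC c by 11): {a=-7, c=-13}
  after event 7 (t=30: SET d = 22): {a=-7, c=-13, d=22}

Answer: {a=-7, c=-13, d=22}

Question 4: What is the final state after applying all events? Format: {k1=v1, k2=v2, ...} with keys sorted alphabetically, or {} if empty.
Answer: {a=-7, b=4, c=37, d=-9}

Derivation:
  after event 1 (t=5: SET c = 12): {c=12}
  after event 2 (t=10: DEL a): {c=12}
  after event 3 (t=12: DEL a): {c=12}
  after event 4 (t=17: DEC a by 7): {a=-7, c=12}
  after event 5 (t=24: DEC c by 14): {a=-7, c=-2}
  after event 6 (t=28: DEC c by 11): {a=-7, c=-13}
  after event 7 (t=30: SET d = 22): {a=-7, c=-13, d=22}
  after event 8 (t=37: SET c = 37): {a=-7, c=37, d=22}
  after event 9 (t=42: INC b by 4): {a=-7, b=4, c=37, d=22}
  after event 10 (t=43: SET d = -9): {a=-7, b=4, c=37, d=-9}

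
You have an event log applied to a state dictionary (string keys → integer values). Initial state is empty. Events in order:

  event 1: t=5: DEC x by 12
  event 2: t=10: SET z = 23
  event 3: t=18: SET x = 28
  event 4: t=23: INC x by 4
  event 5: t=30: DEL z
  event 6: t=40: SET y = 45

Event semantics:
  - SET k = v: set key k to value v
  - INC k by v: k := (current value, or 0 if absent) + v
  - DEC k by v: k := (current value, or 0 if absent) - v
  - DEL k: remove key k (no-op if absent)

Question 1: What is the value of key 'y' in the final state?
Answer: 45

Derivation:
Track key 'y' through all 6 events:
  event 1 (t=5: DEC x by 12): y unchanged
  event 2 (t=10: SET z = 23): y unchanged
  event 3 (t=18: SET x = 28): y unchanged
  event 4 (t=23: INC x by 4): y unchanged
  event 5 (t=30: DEL z): y unchanged
  event 6 (t=40: SET y = 45): y (absent) -> 45
Final: y = 45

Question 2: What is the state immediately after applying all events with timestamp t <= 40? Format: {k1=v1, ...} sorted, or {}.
Apply events with t <= 40 (6 events):
  after event 1 (t=5: DEC x by 12): {x=-12}
  after event 2 (t=10: SET z = 23): {x=-12, z=23}
  after event 3 (t=18: SET x = 28): {x=28, z=23}
  after event 4 (t=23: INC x by 4): {x=32, z=23}
  after event 5 (t=30: DEL z): {x=32}
  after event 6 (t=40: SET y = 45): {x=32, y=45}

Answer: {x=32, y=45}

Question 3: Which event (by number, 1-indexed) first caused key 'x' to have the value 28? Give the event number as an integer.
Answer: 3

Derivation:
Looking for first event where x becomes 28:
  event 1: x = -12
  event 2: x = -12
  event 3: x -12 -> 28  <-- first match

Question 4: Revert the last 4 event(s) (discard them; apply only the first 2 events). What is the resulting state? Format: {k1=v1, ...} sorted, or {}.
Keep first 2 events (discard last 4):
  after event 1 (t=5: DEC x by 12): {x=-12}
  after event 2 (t=10: SET z = 23): {x=-12, z=23}

Answer: {x=-12, z=23}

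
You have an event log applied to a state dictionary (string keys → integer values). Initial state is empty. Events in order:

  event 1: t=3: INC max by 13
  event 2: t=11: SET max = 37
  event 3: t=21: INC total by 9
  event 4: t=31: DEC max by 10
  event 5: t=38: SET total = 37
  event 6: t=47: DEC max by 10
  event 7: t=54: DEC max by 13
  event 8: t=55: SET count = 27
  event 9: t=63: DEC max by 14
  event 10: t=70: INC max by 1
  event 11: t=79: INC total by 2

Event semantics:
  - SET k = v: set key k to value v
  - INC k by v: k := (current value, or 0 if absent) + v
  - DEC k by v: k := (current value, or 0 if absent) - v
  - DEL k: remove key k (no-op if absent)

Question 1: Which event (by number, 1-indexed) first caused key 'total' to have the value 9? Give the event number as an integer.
Looking for first event where total becomes 9:
  event 3: total (absent) -> 9  <-- first match

Answer: 3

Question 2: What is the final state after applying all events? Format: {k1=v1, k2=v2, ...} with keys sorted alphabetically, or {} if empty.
Answer: {count=27, max=-9, total=39}

Derivation:
  after event 1 (t=3: INC max by 13): {max=13}
  after event 2 (t=11: SET max = 37): {max=37}
  after event 3 (t=21: INC total by 9): {max=37, total=9}
  after event 4 (t=31: DEC max by 10): {max=27, total=9}
  after event 5 (t=38: SET total = 37): {max=27, total=37}
  after event 6 (t=47: DEC max by 10): {max=17, total=37}
  after event 7 (t=54: DEC max by 13): {max=4, total=37}
  after event 8 (t=55: SET count = 27): {count=27, max=4, total=37}
  after event 9 (t=63: DEC max by 14): {count=27, max=-10, total=37}
  after event 10 (t=70: INC max by 1): {count=27, max=-9, total=37}
  after event 11 (t=79: INC total by 2): {count=27, max=-9, total=39}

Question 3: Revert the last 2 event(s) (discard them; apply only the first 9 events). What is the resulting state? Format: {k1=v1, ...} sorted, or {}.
Answer: {count=27, max=-10, total=37}

Derivation:
Keep first 9 events (discard last 2):
  after event 1 (t=3: INC max by 13): {max=13}
  after event 2 (t=11: SET max = 37): {max=37}
  after event 3 (t=21: INC total by 9): {max=37, total=9}
  after event 4 (t=31: DEC max by 10): {max=27, total=9}
  after event 5 (t=38: SET total = 37): {max=27, total=37}
  after event 6 (t=47: DEC max by 10): {max=17, total=37}
  after event 7 (t=54: DEC max by 13): {max=4, total=37}
  after event 8 (t=55: SET count = 27): {count=27, max=4, total=37}
  after event 9 (t=63: DEC max by 14): {count=27, max=-10, total=37}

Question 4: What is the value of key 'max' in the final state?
Track key 'max' through all 11 events:
  event 1 (t=3: INC max by 13): max (absent) -> 13
  event 2 (t=11: SET max = 37): max 13 -> 37
  event 3 (t=21: INC total by 9): max unchanged
  event 4 (t=31: DEC max by 10): max 37 -> 27
  event 5 (t=38: SET total = 37): max unchanged
  event 6 (t=47: DEC max by 10): max 27 -> 17
  event 7 (t=54: DEC max by 13): max 17 -> 4
  event 8 (t=55: SET count = 27): max unchanged
  event 9 (t=63: DEC max by 14): max 4 -> -10
  event 10 (t=70: INC max by 1): max -10 -> -9
  event 11 (t=79: INC total by 2): max unchanged
Final: max = -9

Answer: -9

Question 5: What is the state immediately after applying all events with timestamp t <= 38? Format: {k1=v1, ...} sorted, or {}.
Answer: {max=27, total=37}

Derivation:
Apply events with t <= 38 (5 events):
  after event 1 (t=3: INC max by 13): {max=13}
  after event 2 (t=11: SET max = 37): {max=37}
  after event 3 (t=21: INC total by 9): {max=37, total=9}
  after event 4 (t=31: DEC max by 10): {max=27, total=9}
  after event 5 (t=38: SET total = 37): {max=27, total=37}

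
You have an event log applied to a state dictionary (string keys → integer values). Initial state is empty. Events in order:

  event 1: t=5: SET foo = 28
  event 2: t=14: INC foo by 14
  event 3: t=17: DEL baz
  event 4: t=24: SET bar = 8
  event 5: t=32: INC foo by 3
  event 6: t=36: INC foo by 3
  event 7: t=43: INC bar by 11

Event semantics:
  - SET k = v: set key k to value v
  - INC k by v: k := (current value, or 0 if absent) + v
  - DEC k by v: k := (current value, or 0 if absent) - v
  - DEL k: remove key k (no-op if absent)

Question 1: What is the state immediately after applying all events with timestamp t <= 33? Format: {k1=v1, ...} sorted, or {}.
Apply events with t <= 33 (5 events):
  after event 1 (t=5: SET foo = 28): {foo=28}
  after event 2 (t=14: INC foo by 14): {foo=42}
  after event 3 (t=17: DEL baz): {foo=42}
  after event 4 (t=24: SET bar = 8): {bar=8, foo=42}
  after event 5 (t=32: INC foo by 3): {bar=8, foo=45}

Answer: {bar=8, foo=45}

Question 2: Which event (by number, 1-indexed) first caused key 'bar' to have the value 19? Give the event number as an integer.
Answer: 7

Derivation:
Looking for first event where bar becomes 19:
  event 4: bar = 8
  event 5: bar = 8
  event 6: bar = 8
  event 7: bar 8 -> 19  <-- first match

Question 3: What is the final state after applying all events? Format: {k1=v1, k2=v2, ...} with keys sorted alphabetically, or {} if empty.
Answer: {bar=19, foo=48}

Derivation:
  after event 1 (t=5: SET foo = 28): {foo=28}
  after event 2 (t=14: INC foo by 14): {foo=42}
  after event 3 (t=17: DEL baz): {foo=42}
  after event 4 (t=24: SET bar = 8): {bar=8, foo=42}
  after event 5 (t=32: INC foo by 3): {bar=8, foo=45}
  after event 6 (t=36: INC foo by 3): {bar=8, foo=48}
  after event 7 (t=43: INC bar by 11): {bar=19, foo=48}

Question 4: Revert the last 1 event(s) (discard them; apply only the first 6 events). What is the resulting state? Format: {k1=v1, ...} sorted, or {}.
Answer: {bar=8, foo=48}

Derivation:
Keep first 6 events (discard last 1):
  after event 1 (t=5: SET foo = 28): {foo=28}
  after event 2 (t=14: INC foo by 14): {foo=42}
  after event 3 (t=17: DEL baz): {foo=42}
  after event 4 (t=24: SET bar = 8): {bar=8, foo=42}
  after event 5 (t=32: INC foo by 3): {bar=8, foo=45}
  after event 6 (t=36: INC foo by 3): {bar=8, foo=48}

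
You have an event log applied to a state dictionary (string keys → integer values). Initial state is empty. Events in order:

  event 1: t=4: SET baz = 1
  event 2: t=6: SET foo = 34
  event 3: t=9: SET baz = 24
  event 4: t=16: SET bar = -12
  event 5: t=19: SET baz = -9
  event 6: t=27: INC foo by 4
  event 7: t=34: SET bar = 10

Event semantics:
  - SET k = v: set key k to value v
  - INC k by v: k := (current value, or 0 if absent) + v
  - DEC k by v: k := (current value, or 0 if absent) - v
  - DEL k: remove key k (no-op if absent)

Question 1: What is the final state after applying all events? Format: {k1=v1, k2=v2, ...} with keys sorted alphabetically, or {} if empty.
  after event 1 (t=4: SET baz = 1): {baz=1}
  after event 2 (t=6: SET foo = 34): {baz=1, foo=34}
  after event 3 (t=9: SET baz = 24): {baz=24, foo=34}
  after event 4 (t=16: SET bar = -12): {bar=-12, baz=24, foo=34}
  after event 5 (t=19: SET baz = -9): {bar=-12, baz=-9, foo=34}
  after event 6 (t=27: INC foo by 4): {bar=-12, baz=-9, foo=38}
  after event 7 (t=34: SET bar = 10): {bar=10, baz=-9, foo=38}

Answer: {bar=10, baz=-9, foo=38}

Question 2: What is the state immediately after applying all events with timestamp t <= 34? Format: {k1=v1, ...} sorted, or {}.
Apply events with t <= 34 (7 events):
  after event 1 (t=4: SET baz = 1): {baz=1}
  after event 2 (t=6: SET foo = 34): {baz=1, foo=34}
  after event 3 (t=9: SET baz = 24): {baz=24, foo=34}
  after event 4 (t=16: SET bar = -12): {bar=-12, baz=24, foo=34}
  after event 5 (t=19: SET baz = -9): {bar=-12, baz=-9, foo=34}
  after event 6 (t=27: INC foo by 4): {bar=-12, baz=-9, foo=38}
  after event 7 (t=34: SET bar = 10): {bar=10, baz=-9, foo=38}

Answer: {bar=10, baz=-9, foo=38}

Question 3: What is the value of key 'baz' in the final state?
Track key 'baz' through all 7 events:
  event 1 (t=4: SET baz = 1): baz (absent) -> 1
  event 2 (t=6: SET foo = 34): baz unchanged
  event 3 (t=9: SET baz = 24): baz 1 -> 24
  event 4 (t=16: SET bar = -12): baz unchanged
  event 5 (t=19: SET baz = -9): baz 24 -> -9
  event 6 (t=27: INC foo by 4): baz unchanged
  event 7 (t=34: SET bar = 10): baz unchanged
Final: baz = -9

Answer: -9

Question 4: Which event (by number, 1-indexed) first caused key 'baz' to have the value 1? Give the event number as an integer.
Answer: 1

Derivation:
Looking for first event where baz becomes 1:
  event 1: baz (absent) -> 1  <-- first match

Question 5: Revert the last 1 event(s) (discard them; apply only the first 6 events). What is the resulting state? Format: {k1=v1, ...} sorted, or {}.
Answer: {bar=-12, baz=-9, foo=38}

Derivation:
Keep first 6 events (discard last 1):
  after event 1 (t=4: SET baz = 1): {baz=1}
  after event 2 (t=6: SET foo = 34): {baz=1, foo=34}
  after event 3 (t=9: SET baz = 24): {baz=24, foo=34}
  after event 4 (t=16: SET bar = -12): {bar=-12, baz=24, foo=34}
  after event 5 (t=19: SET baz = -9): {bar=-12, baz=-9, foo=34}
  after event 6 (t=27: INC foo by 4): {bar=-12, baz=-9, foo=38}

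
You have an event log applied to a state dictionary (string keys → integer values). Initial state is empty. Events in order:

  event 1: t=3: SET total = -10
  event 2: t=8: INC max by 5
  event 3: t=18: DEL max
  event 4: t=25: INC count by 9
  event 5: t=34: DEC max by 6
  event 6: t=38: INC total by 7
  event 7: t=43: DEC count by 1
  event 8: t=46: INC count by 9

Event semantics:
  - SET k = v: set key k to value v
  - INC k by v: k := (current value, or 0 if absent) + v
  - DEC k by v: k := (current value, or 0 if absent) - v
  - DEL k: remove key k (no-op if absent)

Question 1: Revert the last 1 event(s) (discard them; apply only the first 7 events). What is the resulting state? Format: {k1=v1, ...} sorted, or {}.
Keep first 7 events (discard last 1):
  after event 1 (t=3: SET total = -10): {total=-10}
  after event 2 (t=8: INC max by 5): {max=5, total=-10}
  after event 3 (t=18: DEL max): {total=-10}
  after event 4 (t=25: INC count by 9): {count=9, total=-10}
  after event 5 (t=34: DEC max by 6): {count=9, max=-6, total=-10}
  after event 6 (t=38: INC total by 7): {count=9, max=-6, total=-3}
  after event 7 (t=43: DEC count by 1): {count=8, max=-6, total=-3}

Answer: {count=8, max=-6, total=-3}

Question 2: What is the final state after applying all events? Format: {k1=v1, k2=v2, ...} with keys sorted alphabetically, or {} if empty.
  after event 1 (t=3: SET total = -10): {total=-10}
  after event 2 (t=8: INC max by 5): {max=5, total=-10}
  after event 3 (t=18: DEL max): {total=-10}
  after event 4 (t=25: INC count by 9): {count=9, total=-10}
  after event 5 (t=34: DEC max by 6): {count=9, max=-6, total=-10}
  after event 6 (t=38: INC total by 7): {count=9, max=-6, total=-3}
  after event 7 (t=43: DEC count by 1): {count=8, max=-6, total=-3}
  after event 8 (t=46: INC count by 9): {count=17, max=-6, total=-3}

Answer: {count=17, max=-6, total=-3}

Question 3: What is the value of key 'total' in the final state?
Answer: -3

Derivation:
Track key 'total' through all 8 events:
  event 1 (t=3: SET total = -10): total (absent) -> -10
  event 2 (t=8: INC max by 5): total unchanged
  event 3 (t=18: DEL max): total unchanged
  event 4 (t=25: INC count by 9): total unchanged
  event 5 (t=34: DEC max by 6): total unchanged
  event 6 (t=38: INC total by 7): total -10 -> -3
  event 7 (t=43: DEC count by 1): total unchanged
  event 8 (t=46: INC count by 9): total unchanged
Final: total = -3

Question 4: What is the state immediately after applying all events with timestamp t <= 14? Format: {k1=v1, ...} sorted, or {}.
Apply events with t <= 14 (2 events):
  after event 1 (t=3: SET total = -10): {total=-10}
  after event 2 (t=8: INC max by 5): {max=5, total=-10}

Answer: {max=5, total=-10}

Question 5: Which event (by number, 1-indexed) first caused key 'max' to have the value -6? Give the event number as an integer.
Looking for first event where max becomes -6:
  event 2: max = 5
  event 3: max = (absent)
  event 5: max (absent) -> -6  <-- first match

Answer: 5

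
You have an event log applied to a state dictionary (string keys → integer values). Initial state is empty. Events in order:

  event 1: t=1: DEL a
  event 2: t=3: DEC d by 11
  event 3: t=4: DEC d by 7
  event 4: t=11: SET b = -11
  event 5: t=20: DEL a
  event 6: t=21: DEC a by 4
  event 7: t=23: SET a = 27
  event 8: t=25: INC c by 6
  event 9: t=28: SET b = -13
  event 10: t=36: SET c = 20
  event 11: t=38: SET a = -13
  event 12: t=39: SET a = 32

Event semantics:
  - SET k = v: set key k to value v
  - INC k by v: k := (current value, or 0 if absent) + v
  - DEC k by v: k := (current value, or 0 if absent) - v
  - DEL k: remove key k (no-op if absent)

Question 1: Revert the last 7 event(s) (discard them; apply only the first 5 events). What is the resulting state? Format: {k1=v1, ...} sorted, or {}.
Keep first 5 events (discard last 7):
  after event 1 (t=1: DEL a): {}
  after event 2 (t=3: DEC d by 11): {d=-11}
  after event 3 (t=4: DEC d by 7): {d=-18}
  after event 4 (t=11: SET b = -11): {b=-11, d=-18}
  after event 5 (t=20: DEL a): {b=-11, d=-18}

Answer: {b=-11, d=-18}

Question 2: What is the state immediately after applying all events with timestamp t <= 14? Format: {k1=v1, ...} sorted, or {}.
Answer: {b=-11, d=-18}

Derivation:
Apply events with t <= 14 (4 events):
  after event 1 (t=1: DEL a): {}
  after event 2 (t=3: DEC d by 11): {d=-11}
  after event 3 (t=4: DEC d by 7): {d=-18}
  after event 4 (t=11: SET b = -11): {b=-11, d=-18}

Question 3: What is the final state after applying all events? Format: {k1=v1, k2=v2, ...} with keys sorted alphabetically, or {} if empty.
Answer: {a=32, b=-13, c=20, d=-18}

Derivation:
  after event 1 (t=1: DEL a): {}
  after event 2 (t=3: DEC d by 11): {d=-11}
  after event 3 (t=4: DEC d by 7): {d=-18}
  after event 4 (t=11: SET b = -11): {b=-11, d=-18}
  after event 5 (t=20: DEL a): {b=-11, d=-18}
  after event 6 (t=21: DEC a by 4): {a=-4, b=-11, d=-18}
  after event 7 (t=23: SET a = 27): {a=27, b=-11, d=-18}
  after event 8 (t=25: INC c by 6): {a=27, b=-11, c=6, d=-18}
  after event 9 (t=28: SET b = -13): {a=27, b=-13, c=6, d=-18}
  after event 10 (t=36: SET c = 20): {a=27, b=-13, c=20, d=-18}
  after event 11 (t=38: SET a = -13): {a=-13, b=-13, c=20, d=-18}
  after event 12 (t=39: SET a = 32): {a=32, b=-13, c=20, d=-18}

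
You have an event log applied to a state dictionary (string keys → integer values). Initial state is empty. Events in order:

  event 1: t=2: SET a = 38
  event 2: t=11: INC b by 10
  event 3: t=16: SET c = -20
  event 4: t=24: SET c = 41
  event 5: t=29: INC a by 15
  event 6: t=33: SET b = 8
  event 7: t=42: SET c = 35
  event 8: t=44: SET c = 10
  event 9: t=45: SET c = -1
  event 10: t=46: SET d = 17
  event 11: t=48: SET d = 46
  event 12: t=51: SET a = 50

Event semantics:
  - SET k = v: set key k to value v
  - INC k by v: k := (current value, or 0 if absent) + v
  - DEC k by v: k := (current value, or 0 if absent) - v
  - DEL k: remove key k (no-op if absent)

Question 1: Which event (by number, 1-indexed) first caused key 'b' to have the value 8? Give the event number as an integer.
Looking for first event where b becomes 8:
  event 2: b = 10
  event 3: b = 10
  event 4: b = 10
  event 5: b = 10
  event 6: b 10 -> 8  <-- first match

Answer: 6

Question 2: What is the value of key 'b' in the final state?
Track key 'b' through all 12 events:
  event 1 (t=2: SET a = 38): b unchanged
  event 2 (t=11: INC b by 10): b (absent) -> 10
  event 3 (t=16: SET c = -20): b unchanged
  event 4 (t=24: SET c = 41): b unchanged
  event 5 (t=29: INC a by 15): b unchanged
  event 6 (t=33: SET b = 8): b 10 -> 8
  event 7 (t=42: SET c = 35): b unchanged
  event 8 (t=44: SET c = 10): b unchanged
  event 9 (t=45: SET c = -1): b unchanged
  event 10 (t=46: SET d = 17): b unchanged
  event 11 (t=48: SET d = 46): b unchanged
  event 12 (t=51: SET a = 50): b unchanged
Final: b = 8

Answer: 8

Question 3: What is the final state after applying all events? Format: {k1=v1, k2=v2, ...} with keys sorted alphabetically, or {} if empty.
Answer: {a=50, b=8, c=-1, d=46}

Derivation:
  after event 1 (t=2: SET a = 38): {a=38}
  after event 2 (t=11: INC b by 10): {a=38, b=10}
  after event 3 (t=16: SET c = -20): {a=38, b=10, c=-20}
  after event 4 (t=24: SET c = 41): {a=38, b=10, c=41}
  after event 5 (t=29: INC a by 15): {a=53, b=10, c=41}
  after event 6 (t=33: SET b = 8): {a=53, b=8, c=41}
  after event 7 (t=42: SET c = 35): {a=53, b=8, c=35}
  after event 8 (t=44: SET c = 10): {a=53, b=8, c=10}
  after event 9 (t=45: SET c = -1): {a=53, b=8, c=-1}
  after event 10 (t=46: SET d = 17): {a=53, b=8, c=-1, d=17}
  after event 11 (t=48: SET d = 46): {a=53, b=8, c=-1, d=46}
  after event 12 (t=51: SET a = 50): {a=50, b=8, c=-1, d=46}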